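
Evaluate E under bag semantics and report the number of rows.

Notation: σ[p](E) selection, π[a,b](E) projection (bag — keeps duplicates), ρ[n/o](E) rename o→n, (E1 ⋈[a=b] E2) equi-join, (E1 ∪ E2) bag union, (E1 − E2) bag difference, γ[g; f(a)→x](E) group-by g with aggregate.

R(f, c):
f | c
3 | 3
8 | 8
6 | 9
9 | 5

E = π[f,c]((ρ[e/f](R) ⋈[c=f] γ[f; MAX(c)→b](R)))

Per-node cardinality:
  R → 4
  ρ[e/f](R) → 4
  R → 4
  γ[f; MAX(c)→b](R) → 4
  (ρ[e/f](R) ⋈[c=f] γ[f; MAX(c)→b](R)) → 3
  π[f,c]((ρ[e/f](R) ⋈[c=f] γ[f; MAX(c)→b](R))) → 3

|E| = 3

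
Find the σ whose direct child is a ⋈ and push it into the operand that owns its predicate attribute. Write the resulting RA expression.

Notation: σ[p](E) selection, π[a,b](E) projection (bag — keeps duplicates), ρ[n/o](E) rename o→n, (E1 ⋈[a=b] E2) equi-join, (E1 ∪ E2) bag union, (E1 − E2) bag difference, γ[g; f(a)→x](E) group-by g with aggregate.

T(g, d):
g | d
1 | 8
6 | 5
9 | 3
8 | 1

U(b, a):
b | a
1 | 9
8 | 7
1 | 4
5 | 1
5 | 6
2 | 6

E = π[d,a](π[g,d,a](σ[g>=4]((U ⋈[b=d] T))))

σ filters on g, owned by the right side.
E' = π[d,a](π[g,d,a]((U ⋈[b=d] σ[g>=4](T))))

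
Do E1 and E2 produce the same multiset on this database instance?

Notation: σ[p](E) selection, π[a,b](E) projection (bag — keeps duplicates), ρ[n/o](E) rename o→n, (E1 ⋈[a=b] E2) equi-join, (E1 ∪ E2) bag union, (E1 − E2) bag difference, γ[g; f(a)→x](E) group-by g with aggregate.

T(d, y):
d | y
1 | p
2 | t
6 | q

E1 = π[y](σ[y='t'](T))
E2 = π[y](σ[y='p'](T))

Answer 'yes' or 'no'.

E1 per-node cardinality:
  T → 3
  σ[y='t'](T) → 1
  π[y](σ[y='t'](T)) → 1
E2 per-node cardinality:
  T → 3
  σ[y='p'](T) → 1
  π[y](σ[y='p'](T)) → 1

E1 result:
y
t
E2 result:
y
p
Witness: ('p',) appears 0× in E1 but 1× in E2.

no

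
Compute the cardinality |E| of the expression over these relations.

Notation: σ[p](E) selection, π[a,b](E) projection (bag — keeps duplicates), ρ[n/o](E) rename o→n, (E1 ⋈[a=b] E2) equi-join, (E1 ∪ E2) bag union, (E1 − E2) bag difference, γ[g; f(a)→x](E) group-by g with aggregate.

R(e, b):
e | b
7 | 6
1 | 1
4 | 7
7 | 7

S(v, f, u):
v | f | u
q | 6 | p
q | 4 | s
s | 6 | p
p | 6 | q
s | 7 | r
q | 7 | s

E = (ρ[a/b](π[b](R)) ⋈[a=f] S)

Subexpression sizes:
  R → 4
  π[b](R) → 4
  ρ[a/b](π[b](R)) → 4
  S → 6
  (ρ[a/b](π[b](R)) ⋈[a=f] S) → 7

|E| = 7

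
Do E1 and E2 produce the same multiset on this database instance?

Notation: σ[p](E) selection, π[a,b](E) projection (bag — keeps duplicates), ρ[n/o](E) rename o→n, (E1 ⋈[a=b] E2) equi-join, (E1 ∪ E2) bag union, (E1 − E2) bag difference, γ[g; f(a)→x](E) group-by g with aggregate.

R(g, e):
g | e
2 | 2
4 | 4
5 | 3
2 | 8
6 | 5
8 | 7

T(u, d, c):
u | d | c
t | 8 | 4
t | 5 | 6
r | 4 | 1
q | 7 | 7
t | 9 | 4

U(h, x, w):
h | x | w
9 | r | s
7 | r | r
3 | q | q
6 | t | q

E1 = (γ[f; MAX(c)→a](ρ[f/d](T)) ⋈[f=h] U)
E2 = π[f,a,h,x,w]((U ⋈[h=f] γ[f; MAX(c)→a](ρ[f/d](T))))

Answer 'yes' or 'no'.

E1 stepwise |·|:
  T → 5
  ρ[f/d](T) → 5
  γ[f; MAX(c)→a](ρ[f/d](T)) → 5
  U → 4
  (γ[f; MAX(c)→a](ρ[f/d](T)) ⋈[f=h] U) → 2
E2 stepwise |·|:
  U → 4
  T → 5
  ρ[f/d](T) → 5
  γ[f; MAX(c)→a](ρ[f/d](T)) → 5
  (U ⋈[h=f] γ[f; MAX(c)→a](ρ[f/d](T))) → 2
  π[f,a,h,x,w]((U ⋈[h=f] γ[f; MAX(c)→a](ρ[f/d](T)))) → 2

E1 and E2 produce the same multiset:
f | a | h | x | w
7 | 7 | 7 | r | r
9 | 4 | 9 | r | s

yes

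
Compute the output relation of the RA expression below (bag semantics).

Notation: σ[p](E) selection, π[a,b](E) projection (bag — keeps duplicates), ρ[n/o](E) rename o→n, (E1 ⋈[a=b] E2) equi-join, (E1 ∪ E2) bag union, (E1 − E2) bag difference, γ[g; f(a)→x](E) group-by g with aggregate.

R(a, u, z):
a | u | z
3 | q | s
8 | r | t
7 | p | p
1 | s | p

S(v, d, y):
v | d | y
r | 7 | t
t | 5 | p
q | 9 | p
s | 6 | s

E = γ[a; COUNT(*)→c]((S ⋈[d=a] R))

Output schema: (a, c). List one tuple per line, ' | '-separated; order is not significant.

Stepwise |·|:
  S → 4
  R → 4
  (S ⋈[d=a] R) → 1
  γ[a; COUNT(*)→c]((S ⋈[d=a] R)) → 1

== RESULT ==
a | c
7 | 1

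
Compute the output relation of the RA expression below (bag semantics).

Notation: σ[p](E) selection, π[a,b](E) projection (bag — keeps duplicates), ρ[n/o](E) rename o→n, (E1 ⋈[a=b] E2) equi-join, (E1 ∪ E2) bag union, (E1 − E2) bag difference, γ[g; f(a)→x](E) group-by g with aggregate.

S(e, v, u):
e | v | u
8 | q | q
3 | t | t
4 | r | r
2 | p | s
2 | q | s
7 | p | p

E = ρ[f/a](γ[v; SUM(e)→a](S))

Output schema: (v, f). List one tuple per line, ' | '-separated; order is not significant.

Row counts bottom-up:
  S → 6
  γ[v; SUM(e)→a](S) → 4
  ρ[f/a](γ[v; SUM(e)→a](S)) → 4

== RESULT ==
v | f
p | 9
q | 10
r | 4
t | 3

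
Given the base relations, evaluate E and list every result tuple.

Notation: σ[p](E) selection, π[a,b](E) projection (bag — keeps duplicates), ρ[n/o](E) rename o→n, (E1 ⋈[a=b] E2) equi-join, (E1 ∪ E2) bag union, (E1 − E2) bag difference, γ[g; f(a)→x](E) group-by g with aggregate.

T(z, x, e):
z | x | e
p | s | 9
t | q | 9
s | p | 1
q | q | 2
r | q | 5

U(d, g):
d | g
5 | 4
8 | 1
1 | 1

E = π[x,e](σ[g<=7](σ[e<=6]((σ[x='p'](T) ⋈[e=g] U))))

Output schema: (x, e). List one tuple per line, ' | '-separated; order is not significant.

Subexpression sizes:
  T → 5
  σ[x='p'](T) → 1
  U → 3
  (σ[x='p'](T) ⋈[e=g] U) → 2
  σ[e<=6]((σ[x='p'](T) ⋈[e=g] U)) → 2
  σ[g<=7](σ[e<=6]((σ[x='p'](T) ⋈[e=g] U))) → 2
  π[x,e](σ[g<=7](σ[e<=6]((σ[x='p'](T) ⋈[e=g] U)))) → 2

== RESULT ==
x | e
p | 1
p | 1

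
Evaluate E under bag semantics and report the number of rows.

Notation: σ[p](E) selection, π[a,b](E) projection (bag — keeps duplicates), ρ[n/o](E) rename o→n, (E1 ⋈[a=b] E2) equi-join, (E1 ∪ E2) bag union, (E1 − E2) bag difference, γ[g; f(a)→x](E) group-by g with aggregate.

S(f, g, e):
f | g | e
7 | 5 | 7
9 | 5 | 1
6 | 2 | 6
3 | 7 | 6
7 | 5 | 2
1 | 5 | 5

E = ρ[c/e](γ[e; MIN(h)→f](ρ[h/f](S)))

Row counts bottom-up:
  S → 6
  ρ[h/f](S) → 6
  γ[e; MIN(h)→f](ρ[h/f](S)) → 5
  ρ[c/e](γ[e; MIN(h)→f](ρ[h/f](S))) → 5

|E| = 5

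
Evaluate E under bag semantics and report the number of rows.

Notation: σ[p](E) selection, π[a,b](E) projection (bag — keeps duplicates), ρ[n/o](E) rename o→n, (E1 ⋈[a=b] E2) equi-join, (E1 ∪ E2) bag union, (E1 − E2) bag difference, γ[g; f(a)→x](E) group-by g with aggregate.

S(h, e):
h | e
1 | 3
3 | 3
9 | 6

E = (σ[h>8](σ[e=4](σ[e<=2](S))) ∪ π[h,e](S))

Subexpression sizes:
  S → 3
  σ[e<=2](S) → 0
  σ[e=4](σ[e<=2](S)) → 0
  σ[h>8](σ[e=4](σ[e<=2](S))) → 0
  S → 3
  π[h,e](S) → 3
  (σ[h>8](σ[e=4](σ[e<=2](S))) ∪ π[h,e](S)) → 3

|E| = 3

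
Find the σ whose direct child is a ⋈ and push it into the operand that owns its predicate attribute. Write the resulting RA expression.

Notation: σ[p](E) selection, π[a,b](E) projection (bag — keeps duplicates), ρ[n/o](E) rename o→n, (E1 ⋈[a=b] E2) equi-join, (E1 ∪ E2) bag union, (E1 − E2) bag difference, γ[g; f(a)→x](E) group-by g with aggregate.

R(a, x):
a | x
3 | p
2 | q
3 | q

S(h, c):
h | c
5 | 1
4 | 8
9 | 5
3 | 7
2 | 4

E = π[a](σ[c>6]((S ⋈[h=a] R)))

σ filters on c, owned by the left side.
E' = π[a]((σ[c>6](S) ⋈[h=a] R))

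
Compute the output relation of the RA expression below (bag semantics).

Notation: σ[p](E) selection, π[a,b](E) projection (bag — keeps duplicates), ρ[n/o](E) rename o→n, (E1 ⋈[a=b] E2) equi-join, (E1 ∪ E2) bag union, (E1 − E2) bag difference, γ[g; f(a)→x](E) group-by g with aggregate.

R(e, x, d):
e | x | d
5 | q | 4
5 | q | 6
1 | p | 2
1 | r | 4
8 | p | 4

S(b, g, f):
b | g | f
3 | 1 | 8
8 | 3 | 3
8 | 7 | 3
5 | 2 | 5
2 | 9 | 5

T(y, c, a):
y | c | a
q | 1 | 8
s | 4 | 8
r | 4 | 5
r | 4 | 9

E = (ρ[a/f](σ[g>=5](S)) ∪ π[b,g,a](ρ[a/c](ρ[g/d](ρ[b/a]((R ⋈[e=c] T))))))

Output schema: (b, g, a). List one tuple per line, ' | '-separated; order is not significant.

Subexpression sizes:
  S → 5
  σ[g>=5](S) → 2
  ρ[a/f](σ[g>=5](S)) → 2
  R → 5
  T → 4
  (R ⋈[e=c] T) → 2
  ρ[b/a]((R ⋈[e=c] T)) → 2
  ρ[g/d](ρ[b/a]((R ⋈[e=c] T))) → 2
  ρ[a/c](ρ[g/d](ρ[b/a]((R ⋈[e=c] T)))) → 2
  π[b,g,a](ρ[a/c](ρ[g/d](ρ[b/a]((R ⋈[e=c] T))))) → 2
  (ρ[a/f](σ[g>=5](S)) ∪ π[b,g,a](ρ[a/c](ρ[g/d](ρ[b/a]((R ⋈[e=c] T)))))) → 4

== RESULT ==
b | g | a
2 | 9 | 5
8 | 2 | 1
8 | 4 | 1
8 | 7 | 3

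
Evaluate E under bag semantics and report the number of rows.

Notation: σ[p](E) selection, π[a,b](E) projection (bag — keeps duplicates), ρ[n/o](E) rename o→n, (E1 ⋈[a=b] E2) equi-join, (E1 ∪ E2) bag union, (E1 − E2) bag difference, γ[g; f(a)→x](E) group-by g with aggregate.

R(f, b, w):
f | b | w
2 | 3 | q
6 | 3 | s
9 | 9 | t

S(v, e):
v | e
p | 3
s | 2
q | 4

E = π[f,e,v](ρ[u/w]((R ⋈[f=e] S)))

Per-node cardinality:
  R → 3
  S → 3
  (R ⋈[f=e] S) → 1
  ρ[u/w]((R ⋈[f=e] S)) → 1
  π[f,e,v](ρ[u/w]((R ⋈[f=e] S))) → 1

|E| = 1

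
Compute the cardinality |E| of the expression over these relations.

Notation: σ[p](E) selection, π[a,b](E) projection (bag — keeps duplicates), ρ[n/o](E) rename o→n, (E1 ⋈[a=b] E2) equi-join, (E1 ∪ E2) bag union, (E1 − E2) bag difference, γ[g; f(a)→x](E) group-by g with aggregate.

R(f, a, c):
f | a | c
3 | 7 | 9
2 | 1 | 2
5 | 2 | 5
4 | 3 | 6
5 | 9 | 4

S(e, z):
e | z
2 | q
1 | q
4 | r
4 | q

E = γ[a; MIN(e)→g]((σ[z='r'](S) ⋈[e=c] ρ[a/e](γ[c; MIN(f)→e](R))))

Row counts bottom-up:
  S → 4
  σ[z='r'](S) → 1
  R → 5
  γ[c; MIN(f)→e](R) → 5
  ρ[a/e](γ[c; MIN(f)→e](R)) → 5
  (σ[z='r'](S) ⋈[e=c] ρ[a/e](γ[c; MIN(f)→e](R))) → 1
  γ[a; MIN(e)→g]((σ[z='r'](S) ⋈[e=c] ρ[a/e](γ[c; MIN(f)→e](R)))) → 1

|E| = 1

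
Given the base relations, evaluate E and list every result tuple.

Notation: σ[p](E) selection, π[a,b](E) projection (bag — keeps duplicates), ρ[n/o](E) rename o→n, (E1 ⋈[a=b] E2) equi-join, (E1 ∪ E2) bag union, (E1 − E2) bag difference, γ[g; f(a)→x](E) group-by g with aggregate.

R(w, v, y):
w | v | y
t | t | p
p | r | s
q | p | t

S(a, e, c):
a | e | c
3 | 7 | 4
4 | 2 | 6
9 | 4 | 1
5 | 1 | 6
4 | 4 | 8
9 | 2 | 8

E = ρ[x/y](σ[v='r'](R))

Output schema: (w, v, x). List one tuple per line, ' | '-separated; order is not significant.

Row counts bottom-up:
  R → 3
  σ[v='r'](R) → 1
  ρ[x/y](σ[v='r'](R)) → 1

== RESULT ==
w | v | x
p | r | s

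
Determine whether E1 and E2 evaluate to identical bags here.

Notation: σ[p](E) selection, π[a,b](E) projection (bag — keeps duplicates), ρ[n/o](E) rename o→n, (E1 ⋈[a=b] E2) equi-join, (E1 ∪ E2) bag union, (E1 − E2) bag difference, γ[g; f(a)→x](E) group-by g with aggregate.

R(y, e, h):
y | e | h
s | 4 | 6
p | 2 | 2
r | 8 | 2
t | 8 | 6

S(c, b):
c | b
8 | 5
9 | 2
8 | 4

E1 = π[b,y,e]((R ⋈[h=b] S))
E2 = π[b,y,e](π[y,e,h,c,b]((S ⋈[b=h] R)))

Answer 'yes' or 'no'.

E1 stepwise |·|:
  R → 4
  S → 3
  (R ⋈[h=b] S) → 2
  π[b,y,e]((R ⋈[h=b] S)) → 2
E2 stepwise |·|:
  S → 3
  R → 4
  (S ⋈[b=h] R) → 2
  π[y,e,h,c,b]((S ⋈[b=h] R)) → 2
  π[b,y,e](π[y,e,h,c,b]((S ⋈[b=h] R))) → 2

E1 and E2 produce the same multiset:
b | y | e
2 | p | 2
2 | r | 8

yes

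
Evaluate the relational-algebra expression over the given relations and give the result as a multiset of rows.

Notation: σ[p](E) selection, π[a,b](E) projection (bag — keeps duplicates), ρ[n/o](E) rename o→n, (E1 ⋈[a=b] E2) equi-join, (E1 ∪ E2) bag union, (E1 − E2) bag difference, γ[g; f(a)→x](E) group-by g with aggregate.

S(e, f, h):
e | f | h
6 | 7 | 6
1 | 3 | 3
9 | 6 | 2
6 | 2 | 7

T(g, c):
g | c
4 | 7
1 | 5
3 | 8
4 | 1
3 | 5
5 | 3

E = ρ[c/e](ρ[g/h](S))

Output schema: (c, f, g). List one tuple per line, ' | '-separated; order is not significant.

Subexpression sizes:
  S → 4
  ρ[g/h](S) → 4
  ρ[c/e](ρ[g/h](S)) → 4

== RESULT ==
c | f | g
1 | 3 | 3
6 | 2 | 7
6 | 7 | 6
9 | 6 | 2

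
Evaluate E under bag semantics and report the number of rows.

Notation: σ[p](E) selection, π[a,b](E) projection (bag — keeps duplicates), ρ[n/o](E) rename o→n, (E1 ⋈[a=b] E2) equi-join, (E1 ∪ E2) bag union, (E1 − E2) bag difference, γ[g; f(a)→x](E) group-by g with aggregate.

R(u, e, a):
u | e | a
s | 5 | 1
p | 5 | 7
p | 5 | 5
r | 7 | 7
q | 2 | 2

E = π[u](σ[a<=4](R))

Per-node cardinality:
  R → 5
  σ[a<=4](R) → 2
  π[u](σ[a<=4](R)) → 2

|E| = 2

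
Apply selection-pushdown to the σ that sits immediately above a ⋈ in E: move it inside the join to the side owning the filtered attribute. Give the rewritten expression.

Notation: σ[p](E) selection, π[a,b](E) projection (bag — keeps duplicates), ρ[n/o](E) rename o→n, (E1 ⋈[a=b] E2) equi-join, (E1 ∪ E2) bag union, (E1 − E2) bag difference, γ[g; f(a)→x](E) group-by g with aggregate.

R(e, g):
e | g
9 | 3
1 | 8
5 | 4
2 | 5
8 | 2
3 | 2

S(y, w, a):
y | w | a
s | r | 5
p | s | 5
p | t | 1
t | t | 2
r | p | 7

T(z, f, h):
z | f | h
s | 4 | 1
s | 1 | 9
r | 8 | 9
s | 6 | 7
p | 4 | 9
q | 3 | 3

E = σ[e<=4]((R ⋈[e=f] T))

σ filters on e, owned by the left side.
E' = (σ[e<=4](R) ⋈[e=f] T)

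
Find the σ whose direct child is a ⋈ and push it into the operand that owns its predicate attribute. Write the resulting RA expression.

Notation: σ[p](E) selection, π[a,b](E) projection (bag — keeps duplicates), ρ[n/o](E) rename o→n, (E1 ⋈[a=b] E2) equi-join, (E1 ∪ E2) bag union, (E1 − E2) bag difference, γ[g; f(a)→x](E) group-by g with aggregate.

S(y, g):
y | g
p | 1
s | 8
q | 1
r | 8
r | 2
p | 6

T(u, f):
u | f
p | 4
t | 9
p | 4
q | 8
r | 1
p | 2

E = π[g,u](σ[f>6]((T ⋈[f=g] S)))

σ filters on f, owned by the left side.
E' = π[g,u]((σ[f>6](T) ⋈[f=g] S))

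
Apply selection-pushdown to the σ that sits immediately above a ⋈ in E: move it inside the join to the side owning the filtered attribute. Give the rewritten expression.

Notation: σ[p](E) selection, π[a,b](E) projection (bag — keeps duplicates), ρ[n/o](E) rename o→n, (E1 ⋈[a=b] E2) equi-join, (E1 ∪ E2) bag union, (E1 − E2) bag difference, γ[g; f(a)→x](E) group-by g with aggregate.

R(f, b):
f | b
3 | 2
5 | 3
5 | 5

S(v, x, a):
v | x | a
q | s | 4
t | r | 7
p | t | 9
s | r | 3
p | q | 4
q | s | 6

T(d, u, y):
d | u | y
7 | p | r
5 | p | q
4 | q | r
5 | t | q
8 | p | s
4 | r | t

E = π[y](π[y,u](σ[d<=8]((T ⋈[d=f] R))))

σ filters on d, owned by the left side.
E' = π[y](π[y,u]((σ[d<=8](T) ⋈[d=f] R)))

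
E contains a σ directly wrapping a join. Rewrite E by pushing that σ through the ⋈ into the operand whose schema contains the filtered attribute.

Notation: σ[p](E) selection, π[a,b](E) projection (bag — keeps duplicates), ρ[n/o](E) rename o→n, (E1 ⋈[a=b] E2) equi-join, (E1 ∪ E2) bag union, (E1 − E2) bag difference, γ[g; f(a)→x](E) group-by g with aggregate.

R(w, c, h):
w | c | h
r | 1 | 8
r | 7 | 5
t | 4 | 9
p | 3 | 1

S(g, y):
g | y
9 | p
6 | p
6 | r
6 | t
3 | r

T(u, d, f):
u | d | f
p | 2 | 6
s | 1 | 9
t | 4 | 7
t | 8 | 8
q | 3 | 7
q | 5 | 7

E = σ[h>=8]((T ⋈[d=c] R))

σ filters on h, owned by the right side.
E' = (T ⋈[d=c] σ[h>=8](R))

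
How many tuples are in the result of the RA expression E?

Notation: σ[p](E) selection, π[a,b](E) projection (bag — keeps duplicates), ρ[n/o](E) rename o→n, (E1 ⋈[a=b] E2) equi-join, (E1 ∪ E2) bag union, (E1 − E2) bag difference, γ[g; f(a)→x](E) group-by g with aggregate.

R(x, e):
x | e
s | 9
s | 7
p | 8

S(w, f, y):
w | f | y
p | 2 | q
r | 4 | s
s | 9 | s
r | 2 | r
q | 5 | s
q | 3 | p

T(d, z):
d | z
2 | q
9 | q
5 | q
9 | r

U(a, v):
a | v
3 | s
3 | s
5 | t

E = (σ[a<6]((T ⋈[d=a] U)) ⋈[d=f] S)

Row counts bottom-up:
  T → 4
  U → 3
  (T ⋈[d=a] U) → 1
  σ[a<6]((T ⋈[d=a] U)) → 1
  S → 6
  (σ[a<6]((T ⋈[d=a] U)) ⋈[d=f] S) → 1

|E| = 1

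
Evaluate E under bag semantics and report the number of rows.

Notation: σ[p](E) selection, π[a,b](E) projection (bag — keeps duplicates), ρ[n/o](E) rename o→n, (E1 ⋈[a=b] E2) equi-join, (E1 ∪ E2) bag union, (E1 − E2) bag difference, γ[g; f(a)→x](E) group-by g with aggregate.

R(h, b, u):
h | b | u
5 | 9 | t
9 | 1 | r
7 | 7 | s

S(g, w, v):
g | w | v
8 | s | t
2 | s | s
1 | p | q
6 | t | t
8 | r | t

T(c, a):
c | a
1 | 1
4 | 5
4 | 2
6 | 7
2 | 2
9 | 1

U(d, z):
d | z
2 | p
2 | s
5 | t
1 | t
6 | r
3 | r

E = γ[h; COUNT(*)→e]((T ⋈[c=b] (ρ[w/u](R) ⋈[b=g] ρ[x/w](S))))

Stepwise |·|:
  T → 6
  R → 3
  ρ[w/u](R) → 3
  S → 5
  ρ[x/w](S) → 5
  (ρ[w/u](R) ⋈[b=g] ρ[x/w](S)) → 1
  (T ⋈[c=b] (ρ[w/u](R) ⋈[b=g] ρ[x/w](S))) → 1
  γ[h; COUNT(*)→e]((T ⋈[c=b] (ρ[w/u](R) ⋈[b=g] ρ[x/w](S)))) → 1

|E| = 1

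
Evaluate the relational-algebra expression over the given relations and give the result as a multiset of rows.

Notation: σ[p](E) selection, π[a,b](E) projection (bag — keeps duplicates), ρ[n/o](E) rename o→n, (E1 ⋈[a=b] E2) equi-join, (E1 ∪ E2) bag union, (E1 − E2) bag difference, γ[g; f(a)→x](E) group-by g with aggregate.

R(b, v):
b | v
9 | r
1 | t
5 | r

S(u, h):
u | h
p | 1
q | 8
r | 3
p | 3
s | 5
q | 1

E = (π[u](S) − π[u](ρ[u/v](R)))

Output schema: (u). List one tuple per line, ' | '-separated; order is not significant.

Subexpression sizes:
  S → 6
  π[u](S) → 6
  R → 3
  ρ[u/v](R) → 3
  π[u](ρ[u/v](R)) → 3
  (π[u](S) − π[u](ρ[u/v](R))) → 5

== RESULT ==
u
p
p
q
q
s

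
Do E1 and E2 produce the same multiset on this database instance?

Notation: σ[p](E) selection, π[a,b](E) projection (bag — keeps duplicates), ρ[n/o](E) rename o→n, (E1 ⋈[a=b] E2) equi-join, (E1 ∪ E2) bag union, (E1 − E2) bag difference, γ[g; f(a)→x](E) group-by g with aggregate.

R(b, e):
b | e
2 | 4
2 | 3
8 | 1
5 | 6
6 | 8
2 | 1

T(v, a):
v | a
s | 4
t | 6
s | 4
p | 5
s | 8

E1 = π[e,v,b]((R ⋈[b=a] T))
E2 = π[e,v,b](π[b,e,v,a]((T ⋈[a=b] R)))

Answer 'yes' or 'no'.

E1 row counts bottom-up:
  R → 6
  T → 5
  (R ⋈[b=a] T) → 3
  π[e,v,b]((R ⋈[b=a] T)) → 3
E2 row counts bottom-up:
  T → 5
  R → 6
  (T ⋈[a=b] R) → 3
  π[b,e,v,a]((T ⋈[a=b] R)) → 3
  π[e,v,b](π[b,e,v,a]((T ⋈[a=b] R))) → 3

E1 and E2 produce the same multiset:
e | v | b
1 | s | 8
6 | p | 5
8 | t | 6

yes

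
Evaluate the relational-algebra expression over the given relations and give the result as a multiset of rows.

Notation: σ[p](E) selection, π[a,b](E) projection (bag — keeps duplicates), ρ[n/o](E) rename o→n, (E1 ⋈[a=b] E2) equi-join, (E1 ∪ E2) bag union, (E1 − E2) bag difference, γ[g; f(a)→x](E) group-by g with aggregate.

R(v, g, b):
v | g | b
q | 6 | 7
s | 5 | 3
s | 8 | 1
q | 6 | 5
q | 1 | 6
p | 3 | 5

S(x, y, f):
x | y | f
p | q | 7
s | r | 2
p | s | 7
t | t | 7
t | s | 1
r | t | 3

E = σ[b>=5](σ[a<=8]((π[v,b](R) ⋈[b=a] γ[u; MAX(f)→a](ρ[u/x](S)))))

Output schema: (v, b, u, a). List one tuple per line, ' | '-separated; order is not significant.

Stepwise |·|:
  R → 6
  π[v,b](R) → 6
  S → 6
  ρ[u/x](S) → 6
  γ[u; MAX(f)→a](ρ[u/x](S)) → 4
  (π[v,b](R) ⋈[b=a] γ[u; MAX(f)→a](ρ[u/x](S))) → 3
  σ[a<=8]((π[v,b](R) ⋈[b=a] γ[u; MAX(f)→a](ρ[u/x](S)))) → 3
  σ[b>=5](σ[a<=8]((π[v,b](R) ⋈[b=a] γ[u; MAX(f)→a](ρ[u/x](S))))) → 2

== RESULT ==
v | b | u | a
q | 7 | p | 7
q | 7 | t | 7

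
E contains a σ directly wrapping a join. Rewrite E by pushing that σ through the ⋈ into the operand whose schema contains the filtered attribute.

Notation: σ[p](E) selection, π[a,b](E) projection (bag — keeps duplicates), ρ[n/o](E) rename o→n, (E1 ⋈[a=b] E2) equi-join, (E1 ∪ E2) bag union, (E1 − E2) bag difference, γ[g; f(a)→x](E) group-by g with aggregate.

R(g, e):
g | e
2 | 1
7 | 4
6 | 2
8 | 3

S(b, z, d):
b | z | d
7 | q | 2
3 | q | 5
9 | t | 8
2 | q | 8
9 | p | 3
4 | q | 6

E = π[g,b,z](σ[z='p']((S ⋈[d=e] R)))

σ filters on z, owned by the left side.
E' = π[g,b,z]((σ[z='p'](S) ⋈[d=e] R))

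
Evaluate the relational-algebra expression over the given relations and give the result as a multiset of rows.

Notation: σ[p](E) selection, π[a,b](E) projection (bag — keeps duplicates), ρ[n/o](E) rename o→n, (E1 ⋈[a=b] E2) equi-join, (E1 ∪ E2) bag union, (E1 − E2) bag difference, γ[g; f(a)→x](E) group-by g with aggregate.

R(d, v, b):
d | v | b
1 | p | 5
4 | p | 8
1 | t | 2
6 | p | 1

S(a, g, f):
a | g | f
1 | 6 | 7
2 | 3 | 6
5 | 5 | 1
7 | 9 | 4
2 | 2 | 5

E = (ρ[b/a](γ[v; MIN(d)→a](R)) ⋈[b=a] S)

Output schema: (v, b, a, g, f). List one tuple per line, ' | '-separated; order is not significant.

Subexpression sizes:
  R → 4
  γ[v; MIN(d)→a](R) → 2
  ρ[b/a](γ[v; MIN(d)→a](R)) → 2
  S → 5
  (ρ[b/a](γ[v; MIN(d)→a](R)) ⋈[b=a] S) → 2

== RESULT ==
v | b | a | g | f
p | 1 | 1 | 6 | 7
t | 1 | 1 | 6 | 7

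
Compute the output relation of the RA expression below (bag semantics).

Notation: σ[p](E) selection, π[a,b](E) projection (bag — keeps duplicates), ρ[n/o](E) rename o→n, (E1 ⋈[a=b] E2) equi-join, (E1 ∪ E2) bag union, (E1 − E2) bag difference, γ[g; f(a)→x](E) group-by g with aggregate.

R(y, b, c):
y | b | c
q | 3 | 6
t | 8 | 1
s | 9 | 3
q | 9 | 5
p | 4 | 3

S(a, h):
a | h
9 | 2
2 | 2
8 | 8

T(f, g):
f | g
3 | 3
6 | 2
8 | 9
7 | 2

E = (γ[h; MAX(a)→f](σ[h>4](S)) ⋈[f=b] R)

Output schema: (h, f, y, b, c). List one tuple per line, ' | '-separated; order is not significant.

Row counts bottom-up:
  S → 3
  σ[h>4](S) → 1
  γ[h; MAX(a)→f](σ[h>4](S)) → 1
  R → 5
  (γ[h; MAX(a)→f](σ[h>4](S)) ⋈[f=b] R) → 1

== RESULT ==
h | f | y | b | c
8 | 8 | t | 8 | 1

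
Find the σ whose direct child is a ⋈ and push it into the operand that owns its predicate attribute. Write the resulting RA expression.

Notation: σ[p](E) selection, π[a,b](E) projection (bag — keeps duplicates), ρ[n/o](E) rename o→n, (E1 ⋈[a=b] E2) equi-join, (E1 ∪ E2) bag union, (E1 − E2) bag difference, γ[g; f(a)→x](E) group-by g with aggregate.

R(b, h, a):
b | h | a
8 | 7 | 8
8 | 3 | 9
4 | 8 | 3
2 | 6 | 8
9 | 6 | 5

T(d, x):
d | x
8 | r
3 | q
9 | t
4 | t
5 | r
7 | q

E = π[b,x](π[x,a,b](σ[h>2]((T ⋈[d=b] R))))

σ filters on h, owned by the right side.
E' = π[b,x](π[x,a,b]((T ⋈[d=b] σ[h>2](R))))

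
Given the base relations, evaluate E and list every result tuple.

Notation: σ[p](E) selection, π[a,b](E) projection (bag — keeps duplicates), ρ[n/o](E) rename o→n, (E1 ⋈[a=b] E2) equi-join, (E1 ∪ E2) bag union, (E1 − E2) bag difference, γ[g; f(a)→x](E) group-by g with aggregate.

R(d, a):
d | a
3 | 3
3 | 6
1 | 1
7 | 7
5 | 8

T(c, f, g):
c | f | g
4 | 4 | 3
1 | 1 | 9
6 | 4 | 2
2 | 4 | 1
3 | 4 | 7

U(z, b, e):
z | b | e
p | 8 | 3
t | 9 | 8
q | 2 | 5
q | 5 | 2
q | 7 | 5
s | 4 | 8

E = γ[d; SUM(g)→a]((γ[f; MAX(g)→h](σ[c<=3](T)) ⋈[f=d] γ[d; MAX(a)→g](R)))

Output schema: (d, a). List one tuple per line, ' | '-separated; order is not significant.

Subexpression sizes:
  T → 5
  σ[c<=3](T) → 3
  γ[f; MAX(g)→h](σ[c<=3](T)) → 2
  R → 5
  γ[d; MAX(a)→g](R) → 4
  (γ[f; MAX(g)→h](σ[c<=3](T)) ⋈[f=d] γ[d; MAX(a)→g](R)) → 1
  γ[d; SUM(g)→a]((γ[f; MAX(g)→h](σ[c<=3](T)) ⋈[f=d] γ[d; MAX(a)→g](R))) → 1

== RESULT ==
d | a
1 | 1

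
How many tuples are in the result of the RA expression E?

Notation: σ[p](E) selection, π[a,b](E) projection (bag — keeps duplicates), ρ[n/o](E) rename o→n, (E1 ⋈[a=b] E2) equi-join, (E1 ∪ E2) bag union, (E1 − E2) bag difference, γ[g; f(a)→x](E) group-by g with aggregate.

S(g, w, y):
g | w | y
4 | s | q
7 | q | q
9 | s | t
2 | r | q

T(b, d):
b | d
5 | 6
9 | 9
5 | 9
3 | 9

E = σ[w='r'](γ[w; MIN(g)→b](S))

Stepwise |·|:
  S → 4
  γ[w; MIN(g)→b](S) → 3
  σ[w='r'](γ[w; MIN(g)→b](S)) → 1

|E| = 1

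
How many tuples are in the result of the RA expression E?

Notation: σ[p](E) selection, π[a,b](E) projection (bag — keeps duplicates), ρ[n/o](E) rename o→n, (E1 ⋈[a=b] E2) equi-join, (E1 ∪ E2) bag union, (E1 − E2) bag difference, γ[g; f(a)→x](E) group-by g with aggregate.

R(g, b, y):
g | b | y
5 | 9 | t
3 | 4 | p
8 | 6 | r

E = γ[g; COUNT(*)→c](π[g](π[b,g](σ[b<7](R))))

Per-node cardinality:
  R → 3
  σ[b<7](R) → 2
  π[b,g](σ[b<7](R)) → 2
  π[g](π[b,g](σ[b<7](R))) → 2
  γ[g; COUNT(*)→c](π[g](π[b,g](σ[b<7](R)))) → 2

|E| = 2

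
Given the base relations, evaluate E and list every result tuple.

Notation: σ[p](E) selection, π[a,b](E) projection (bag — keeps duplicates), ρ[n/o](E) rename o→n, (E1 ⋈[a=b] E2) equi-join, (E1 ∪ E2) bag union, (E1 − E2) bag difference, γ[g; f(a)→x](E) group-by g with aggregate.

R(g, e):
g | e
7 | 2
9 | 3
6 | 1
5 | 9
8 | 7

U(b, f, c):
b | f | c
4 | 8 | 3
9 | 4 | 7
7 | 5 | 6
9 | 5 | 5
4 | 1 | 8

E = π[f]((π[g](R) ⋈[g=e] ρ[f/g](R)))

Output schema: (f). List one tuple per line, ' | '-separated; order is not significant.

Subexpression sizes:
  R → 5
  π[g](R) → 5
  R → 5
  ρ[f/g](R) → 5
  (π[g](R) ⋈[g=e] ρ[f/g](R)) → 2
  π[f]((π[g](R) ⋈[g=e] ρ[f/g](R))) → 2

== RESULT ==
f
5
8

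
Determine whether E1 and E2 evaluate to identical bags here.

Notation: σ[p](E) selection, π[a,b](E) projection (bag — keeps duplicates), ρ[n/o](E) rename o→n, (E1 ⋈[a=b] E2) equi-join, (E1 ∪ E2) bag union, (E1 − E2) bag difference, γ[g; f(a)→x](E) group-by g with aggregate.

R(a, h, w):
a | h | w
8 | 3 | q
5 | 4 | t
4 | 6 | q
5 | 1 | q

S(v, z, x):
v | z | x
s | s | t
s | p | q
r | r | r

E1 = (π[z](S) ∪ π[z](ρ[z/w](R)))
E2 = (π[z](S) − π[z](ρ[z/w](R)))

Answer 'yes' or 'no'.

E1 subexpression sizes:
  S → 3
  π[z](S) → 3
  R → 4
  ρ[z/w](R) → 4
  π[z](ρ[z/w](R)) → 4
  (π[z](S) ∪ π[z](ρ[z/w](R))) → 7
E2 subexpression sizes:
  S → 3
  π[z](S) → 3
  R → 4
  ρ[z/w](R) → 4
  π[z](ρ[z/w](R)) → 4
  (π[z](S) − π[z](ρ[z/w](R))) → 3

E1 result:
z
p
q
q
q
r
s
t
E2 result:
z
p
r
s
Witness: ('t',) appears 1× in E1 but 0× in E2.

no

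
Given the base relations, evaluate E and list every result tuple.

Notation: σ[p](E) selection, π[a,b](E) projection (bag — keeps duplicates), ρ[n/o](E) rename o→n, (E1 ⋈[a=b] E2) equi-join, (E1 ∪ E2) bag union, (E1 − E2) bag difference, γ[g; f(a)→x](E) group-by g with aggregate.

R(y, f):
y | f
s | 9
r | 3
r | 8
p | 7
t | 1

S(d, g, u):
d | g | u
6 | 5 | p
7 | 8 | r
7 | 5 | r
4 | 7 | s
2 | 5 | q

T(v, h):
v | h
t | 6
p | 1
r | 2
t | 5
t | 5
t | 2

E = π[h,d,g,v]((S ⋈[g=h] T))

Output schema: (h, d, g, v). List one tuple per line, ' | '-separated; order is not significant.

Per-node cardinality:
  S → 5
  T → 6
  (S ⋈[g=h] T) → 6
  π[h,d,g,v]((S ⋈[g=h] T)) → 6

== RESULT ==
h | d | g | v
5 | 2 | 5 | t
5 | 2 | 5 | t
5 | 6 | 5 | t
5 | 6 | 5 | t
5 | 7 | 5 | t
5 | 7 | 5 | t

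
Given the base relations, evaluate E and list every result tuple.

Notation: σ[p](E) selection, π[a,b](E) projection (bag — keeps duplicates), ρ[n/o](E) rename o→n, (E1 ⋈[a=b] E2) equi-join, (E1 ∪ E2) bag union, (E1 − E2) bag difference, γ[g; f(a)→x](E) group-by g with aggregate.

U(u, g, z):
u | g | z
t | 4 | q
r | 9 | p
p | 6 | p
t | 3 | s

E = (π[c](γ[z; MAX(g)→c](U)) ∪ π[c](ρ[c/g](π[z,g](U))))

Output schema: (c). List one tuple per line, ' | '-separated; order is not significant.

Stepwise |·|:
  U → 4
  γ[z; MAX(g)→c](U) → 3
  π[c](γ[z; MAX(g)→c](U)) → 3
  U → 4
  π[z,g](U) → 4
  ρ[c/g](π[z,g](U)) → 4
  π[c](ρ[c/g](π[z,g](U))) → 4
  (π[c](γ[z; MAX(g)→c](U)) ∪ π[c](ρ[c/g](π[z,g](U)))) → 7

== RESULT ==
c
3
3
4
4
6
9
9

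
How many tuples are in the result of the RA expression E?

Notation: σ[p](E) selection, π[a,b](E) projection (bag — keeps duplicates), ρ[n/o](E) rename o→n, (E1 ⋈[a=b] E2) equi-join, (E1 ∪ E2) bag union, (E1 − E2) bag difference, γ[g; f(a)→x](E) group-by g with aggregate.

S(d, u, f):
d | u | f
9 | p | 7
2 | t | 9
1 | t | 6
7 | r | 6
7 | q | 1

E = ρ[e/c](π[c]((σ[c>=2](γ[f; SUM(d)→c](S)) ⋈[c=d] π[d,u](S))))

Subexpression sizes:
  S → 5
  γ[f; SUM(d)→c](S) → 4
  σ[c>=2](γ[f; SUM(d)→c](S)) → 4
  S → 5
  π[d,u](S) → 5
  (σ[c>=2](γ[f; SUM(d)→c](S)) ⋈[c=d] π[d,u](S)) → 4
  π[c]((σ[c>=2](γ[f; SUM(d)→c](S)) ⋈[c=d] π[d,u](S))) → 4
  ρ[e/c](π[c]((σ[c>=2](γ[f; SUM(d)→c](S)) ⋈[c=d] π[d,u](S)))) → 4

|E| = 4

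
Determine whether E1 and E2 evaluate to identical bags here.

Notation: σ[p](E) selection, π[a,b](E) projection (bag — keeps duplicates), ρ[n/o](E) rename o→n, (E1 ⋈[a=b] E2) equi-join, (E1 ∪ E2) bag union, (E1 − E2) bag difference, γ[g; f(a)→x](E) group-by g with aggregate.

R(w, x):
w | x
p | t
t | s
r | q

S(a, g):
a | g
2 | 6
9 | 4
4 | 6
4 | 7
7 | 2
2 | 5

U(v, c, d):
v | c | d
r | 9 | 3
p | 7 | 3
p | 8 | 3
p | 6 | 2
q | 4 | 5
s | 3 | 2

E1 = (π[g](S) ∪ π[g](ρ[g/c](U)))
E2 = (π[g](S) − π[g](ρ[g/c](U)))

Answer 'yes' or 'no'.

E1 subexpression sizes:
  S → 6
  π[g](S) → 6
  U → 6
  ρ[g/c](U) → 6
  π[g](ρ[g/c](U)) → 6
  (π[g](S) ∪ π[g](ρ[g/c](U))) → 12
E2 subexpression sizes:
  S → 6
  π[g](S) → 6
  U → 6
  ρ[g/c](U) → 6
  π[g](ρ[g/c](U)) → 6
  (π[g](S) − π[g](ρ[g/c](U))) → 3

E1 result:
g
2
3
4
4
5
6
6
6
7
7
8
9
E2 result:
g
2
5
6
Witness: (6,) appears 3× in E1 but 1× in E2.

no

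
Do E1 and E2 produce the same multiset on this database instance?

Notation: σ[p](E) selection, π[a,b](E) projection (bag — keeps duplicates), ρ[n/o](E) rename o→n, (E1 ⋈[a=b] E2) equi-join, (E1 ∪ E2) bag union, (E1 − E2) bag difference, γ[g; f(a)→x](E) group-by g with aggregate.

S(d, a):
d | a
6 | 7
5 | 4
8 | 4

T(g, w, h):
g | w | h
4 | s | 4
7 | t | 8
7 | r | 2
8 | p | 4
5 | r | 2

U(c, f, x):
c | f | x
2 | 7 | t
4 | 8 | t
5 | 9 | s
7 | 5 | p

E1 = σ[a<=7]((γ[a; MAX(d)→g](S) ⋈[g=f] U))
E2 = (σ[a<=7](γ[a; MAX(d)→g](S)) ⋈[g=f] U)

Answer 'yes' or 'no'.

E1 per-node cardinality:
  S → 3
  γ[a; MAX(d)→g](S) → 2
  U → 4
  (γ[a; MAX(d)→g](S) ⋈[g=f] U) → 1
  σ[a<=7]((γ[a; MAX(d)→g](S) ⋈[g=f] U)) → 1
E2 per-node cardinality:
  S → 3
  γ[a; MAX(d)→g](S) → 2
  σ[a<=7](γ[a; MAX(d)→g](S)) → 2
  U → 4
  (σ[a<=7](γ[a; MAX(d)→g](S)) ⋈[g=f] U) → 1

E1 and E2 produce the same multiset:
a | g | c | f | x
4 | 8 | 4 | 8 | t

yes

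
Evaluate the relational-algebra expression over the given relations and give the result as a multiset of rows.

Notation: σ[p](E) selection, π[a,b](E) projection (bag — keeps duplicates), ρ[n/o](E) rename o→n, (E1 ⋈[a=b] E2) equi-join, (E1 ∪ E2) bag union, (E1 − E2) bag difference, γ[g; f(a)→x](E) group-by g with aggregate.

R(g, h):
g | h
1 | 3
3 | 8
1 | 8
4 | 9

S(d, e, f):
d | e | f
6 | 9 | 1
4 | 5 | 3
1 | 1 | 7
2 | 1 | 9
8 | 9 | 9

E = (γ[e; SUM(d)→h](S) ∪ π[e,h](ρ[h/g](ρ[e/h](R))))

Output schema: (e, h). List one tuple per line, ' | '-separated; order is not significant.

Stepwise |·|:
  S → 5
  γ[e; SUM(d)→h](S) → 3
  R → 4
  ρ[e/h](R) → 4
  ρ[h/g](ρ[e/h](R)) → 4
  π[e,h](ρ[h/g](ρ[e/h](R))) → 4
  (γ[e; SUM(d)→h](S) ∪ π[e,h](ρ[h/g](ρ[e/h](R)))) → 7

== RESULT ==
e | h
1 | 3
3 | 1
5 | 4
8 | 1
8 | 3
9 | 4
9 | 14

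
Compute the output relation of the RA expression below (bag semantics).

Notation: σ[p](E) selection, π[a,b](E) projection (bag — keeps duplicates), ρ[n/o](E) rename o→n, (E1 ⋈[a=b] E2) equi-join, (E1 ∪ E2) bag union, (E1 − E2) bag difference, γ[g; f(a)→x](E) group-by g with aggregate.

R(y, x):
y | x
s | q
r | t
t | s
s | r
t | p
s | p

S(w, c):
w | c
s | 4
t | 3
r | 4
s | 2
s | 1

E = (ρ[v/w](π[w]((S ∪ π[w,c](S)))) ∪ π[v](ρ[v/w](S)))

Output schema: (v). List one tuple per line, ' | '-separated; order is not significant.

Stepwise |·|:
  S → 5
  S → 5
  π[w,c](S) → 5
  (S ∪ π[w,c](S)) → 10
  π[w]((S ∪ π[w,c](S))) → 10
  ρ[v/w](π[w]((S ∪ π[w,c](S)))) → 10
  S → 5
  ρ[v/w](S) → 5
  π[v](ρ[v/w](S)) → 5
  (ρ[v/w](π[w]((S ∪ π[w,c](S)))) ∪ π[v](ρ[v/w](S))) → 15

== RESULT ==
v
r
r
r
s
s
s
s
s
s
s
s
s
t
t
t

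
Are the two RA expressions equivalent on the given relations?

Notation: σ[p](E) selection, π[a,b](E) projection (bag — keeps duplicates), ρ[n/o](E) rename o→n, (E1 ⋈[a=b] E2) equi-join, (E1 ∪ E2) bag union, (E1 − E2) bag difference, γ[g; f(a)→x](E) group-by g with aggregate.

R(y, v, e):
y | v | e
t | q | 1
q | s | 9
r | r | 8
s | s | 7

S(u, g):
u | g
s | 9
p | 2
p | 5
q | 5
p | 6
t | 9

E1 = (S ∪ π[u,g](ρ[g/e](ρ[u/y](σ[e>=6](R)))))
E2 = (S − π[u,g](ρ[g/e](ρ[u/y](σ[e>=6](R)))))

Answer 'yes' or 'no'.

E1 subexpression sizes:
  S → 6
  R → 4
  σ[e>=6](R) → 3
  ρ[u/y](σ[e>=6](R)) → 3
  ρ[g/e](ρ[u/y](σ[e>=6](R))) → 3
  π[u,g](ρ[g/e](ρ[u/y](σ[e>=6](R)))) → 3
  (S ∪ π[u,g](ρ[g/e](ρ[u/y](σ[e>=6](R))))) → 9
E2 subexpression sizes:
  S → 6
  R → 4
  σ[e>=6](R) → 3
  ρ[u/y](σ[e>=6](R)) → 3
  ρ[g/e](ρ[u/y](σ[e>=6](R))) → 3
  π[u,g](ρ[g/e](ρ[u/y](σ[e>=6](R)))) → 3
  (S − π[u,g](ρ[g/e](ρ[u/y](σ[e>=6](R))))) → 6

E1 result:
u | g
p | 2
p | 5
p | 6
q | 5
q | 9
r | 8
s | 7
s | 9
t | 9
E2 result:
u | g
p | 2
p | 5
p | 6
q | 5
s | 9
t | 9
Witness: ('s', 7) appears 1× in E1 but 0× in E2.

no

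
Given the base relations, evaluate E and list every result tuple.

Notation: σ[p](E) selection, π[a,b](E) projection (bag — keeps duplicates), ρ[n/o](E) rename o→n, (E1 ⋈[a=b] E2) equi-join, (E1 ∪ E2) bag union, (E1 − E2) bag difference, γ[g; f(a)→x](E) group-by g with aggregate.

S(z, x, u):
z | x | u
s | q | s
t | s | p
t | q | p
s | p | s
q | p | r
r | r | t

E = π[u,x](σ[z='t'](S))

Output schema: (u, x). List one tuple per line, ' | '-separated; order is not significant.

Subexpression sizes:
  S → 6
  σ[z='t'](S) → 2
  π[u,x](σ[z='t'](S)) → 2

== RESULT ==
u | x
p | q
p | s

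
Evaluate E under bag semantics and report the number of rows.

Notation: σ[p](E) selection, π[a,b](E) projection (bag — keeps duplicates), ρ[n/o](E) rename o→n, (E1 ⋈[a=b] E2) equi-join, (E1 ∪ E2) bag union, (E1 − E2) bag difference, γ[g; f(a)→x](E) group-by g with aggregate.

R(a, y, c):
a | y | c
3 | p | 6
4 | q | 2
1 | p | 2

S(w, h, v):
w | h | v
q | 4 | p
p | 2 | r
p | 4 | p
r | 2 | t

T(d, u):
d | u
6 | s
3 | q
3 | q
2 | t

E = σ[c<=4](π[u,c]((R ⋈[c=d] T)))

Stepwise |·|:
  R → 3
  T → 4
  (R ⋈[c=d] T) → 3
  π[u,c]((R ⋈[c=d] T)) → 3
  σ[c<=4](π[u,c]((R ⋈[c=d] T))) → 2

|E| = 2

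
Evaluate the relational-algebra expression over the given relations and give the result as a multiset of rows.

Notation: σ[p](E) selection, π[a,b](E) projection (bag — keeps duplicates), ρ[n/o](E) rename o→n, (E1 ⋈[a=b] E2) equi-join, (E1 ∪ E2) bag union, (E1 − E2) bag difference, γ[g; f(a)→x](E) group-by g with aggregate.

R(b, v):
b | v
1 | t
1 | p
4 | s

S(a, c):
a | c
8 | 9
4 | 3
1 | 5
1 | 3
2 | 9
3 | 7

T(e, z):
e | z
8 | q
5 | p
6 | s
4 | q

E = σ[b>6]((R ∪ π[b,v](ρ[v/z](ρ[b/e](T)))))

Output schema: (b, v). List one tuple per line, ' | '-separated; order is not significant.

Row counts bottom-up:
  R → 3
  T → 4
  ρ[b/e](T) → 4
  ρ[v/z](ρ[b/e](T)) → 4
  π[b,v](ρ[v/z](ρ[b/e](T))) → 4
  (R ∪ π[b,v](ρ[v/z](ρ[b/e](T)))) → 7
  σ[b>6]((R ∪ π[b,v](ρ[v/z](ρ[b/e](T))))) → 1

== RESULT ==
b | v
8 | q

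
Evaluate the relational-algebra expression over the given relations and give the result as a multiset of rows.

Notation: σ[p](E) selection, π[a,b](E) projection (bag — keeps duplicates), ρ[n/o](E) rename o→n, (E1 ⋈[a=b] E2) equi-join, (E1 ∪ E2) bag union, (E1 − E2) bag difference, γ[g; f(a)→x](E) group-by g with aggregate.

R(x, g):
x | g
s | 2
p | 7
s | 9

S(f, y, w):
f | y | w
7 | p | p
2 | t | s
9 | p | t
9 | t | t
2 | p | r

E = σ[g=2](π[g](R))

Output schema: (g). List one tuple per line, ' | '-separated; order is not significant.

Stepwise |·|:
  R → 3
  π[g](R) → 3
  σ[g=2](π[g](R)) → 1

== RESULT ==
g
2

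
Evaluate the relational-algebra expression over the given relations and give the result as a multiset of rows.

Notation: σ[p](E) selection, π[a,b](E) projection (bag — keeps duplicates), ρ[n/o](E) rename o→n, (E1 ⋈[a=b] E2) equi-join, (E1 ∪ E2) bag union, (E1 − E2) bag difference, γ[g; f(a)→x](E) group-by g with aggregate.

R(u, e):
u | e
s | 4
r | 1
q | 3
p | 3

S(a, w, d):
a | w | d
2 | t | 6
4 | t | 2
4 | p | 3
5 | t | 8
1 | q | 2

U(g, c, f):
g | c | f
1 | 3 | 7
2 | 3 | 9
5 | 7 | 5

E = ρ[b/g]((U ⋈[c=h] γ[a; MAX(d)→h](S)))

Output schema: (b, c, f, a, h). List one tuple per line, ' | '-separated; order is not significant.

Subexpression sizes:
  U → 3
  S → 5
  γ[a; MAX(d)→h](S) → 4
  (U ⋈[c=h] γ[a; MAX(d)→h](S)) → 2
  ρ[b/g]((U ⋈[c=h] γ[a; MAX(d)→h](S))) → 2

== RESULT ==
b | c | f | a | h
1 | 3 | 7 | 4 | 3
2 | 3 | 9 | 4 | 3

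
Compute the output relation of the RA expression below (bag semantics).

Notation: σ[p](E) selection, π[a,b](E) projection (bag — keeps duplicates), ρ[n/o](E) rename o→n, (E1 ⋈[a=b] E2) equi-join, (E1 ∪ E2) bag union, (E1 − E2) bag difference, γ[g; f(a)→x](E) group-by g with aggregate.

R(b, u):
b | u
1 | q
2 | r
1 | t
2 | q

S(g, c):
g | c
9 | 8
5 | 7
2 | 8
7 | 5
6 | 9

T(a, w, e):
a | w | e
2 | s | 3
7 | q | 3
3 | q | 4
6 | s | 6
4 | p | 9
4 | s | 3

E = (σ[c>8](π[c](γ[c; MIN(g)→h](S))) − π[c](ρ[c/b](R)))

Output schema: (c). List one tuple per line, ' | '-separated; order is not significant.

Stepwise |·|:
  S → 5
  γ[c; MIN(g)→h](S) → 4
  π[c](γ[c; MIN(g)→h](S)) → 4
  σ[c>8](π[c](γ[c; MIN(g)→h](S))) → 1
  R → 4
  ρ[c/b](R) → 4
  π[c](ρ[c/b](R)) → 4
  (σ[c>8](π[c](γ[c; MIN(g)→h](S))) − π[c](ρ[c/b](R))) → 1

== RESULT ==
c
9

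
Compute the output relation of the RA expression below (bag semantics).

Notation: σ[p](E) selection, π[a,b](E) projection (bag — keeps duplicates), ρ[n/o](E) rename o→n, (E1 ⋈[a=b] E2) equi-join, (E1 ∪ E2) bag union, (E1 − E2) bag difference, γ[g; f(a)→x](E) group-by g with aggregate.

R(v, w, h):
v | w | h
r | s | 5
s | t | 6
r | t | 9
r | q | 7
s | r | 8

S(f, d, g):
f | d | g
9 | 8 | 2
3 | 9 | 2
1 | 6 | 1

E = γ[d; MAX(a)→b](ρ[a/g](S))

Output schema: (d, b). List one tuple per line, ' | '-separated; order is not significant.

Per-node cardinality:
  S → 3
  ρ[a/g](S) → 3
  γ[d; MAX(a)→b](ρ[a/g](S)) → 3

== RESULT ==
d | b
6 | 1
8 | 2
9 | 2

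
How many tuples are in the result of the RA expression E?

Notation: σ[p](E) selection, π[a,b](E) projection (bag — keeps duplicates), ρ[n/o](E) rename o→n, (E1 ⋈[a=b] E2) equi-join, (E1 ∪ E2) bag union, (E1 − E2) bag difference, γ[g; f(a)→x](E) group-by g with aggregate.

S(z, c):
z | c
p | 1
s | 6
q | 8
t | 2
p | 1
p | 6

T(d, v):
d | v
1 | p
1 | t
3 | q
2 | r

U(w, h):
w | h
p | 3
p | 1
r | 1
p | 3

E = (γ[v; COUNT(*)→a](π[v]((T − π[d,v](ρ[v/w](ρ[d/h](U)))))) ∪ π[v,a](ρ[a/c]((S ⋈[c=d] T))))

Subexpression sizes:
  T → 4
  U → 4
  ρ[d/h](U) → 4
  ρ[v/w](ρ[d/h](U)) → 4
  π[d,v](ρ[v/w](ρ[d/h](U))) → 4
  (T − π[d,v](ρ[v/w](ρ[d/h](U)))) → 3
  π[v]((T − π[d,v](ρ[v/w](ρ[d/h](U))))) → 3
  γ[v; COUNT(*)→a](π[v]((T − π[d,v](ρ[v/w](ρ[d/h](U)))))) → 3
  S → 6
  T → 4
  (S ⋈[c=d] T) → 5
  ρ[a/c]((S ⋈[c=d] T)) → 5
  π[v,a](ρ[a/c]((S ⋈[c=d] T))) → 5
  (γ[v; COUNT(*)→a](π[v]((T − π[d,v](ρ[v/w](ρ[d/h](U)))))) ∪ π[v,a](ρ[a/c]((S ⋈[c=d] T)))) → 8

|E| = 8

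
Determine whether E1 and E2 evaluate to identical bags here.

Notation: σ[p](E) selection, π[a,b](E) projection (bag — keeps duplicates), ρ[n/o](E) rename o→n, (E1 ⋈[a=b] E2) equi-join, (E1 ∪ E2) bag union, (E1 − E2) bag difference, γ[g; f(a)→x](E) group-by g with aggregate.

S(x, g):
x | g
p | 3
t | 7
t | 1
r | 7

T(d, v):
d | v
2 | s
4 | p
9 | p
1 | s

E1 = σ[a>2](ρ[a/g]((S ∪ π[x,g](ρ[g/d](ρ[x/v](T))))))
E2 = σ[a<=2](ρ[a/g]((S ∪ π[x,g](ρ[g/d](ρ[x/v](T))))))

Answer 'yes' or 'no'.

E1 stepwise |·|:
  S → 4
  T → 4
  ρ[x/v](T) → 4
  ρ[g/d](ρ[x/v](T)) → 4
  π[x,g](ρ[g/d](ρ[x/v](T))) → 4
  (S ∪ π[x,g](ρ[g/d](ρ[x/v](T)))) → 8
  ρ[a/g]((S ∪ π[x,g](ρ[g/d](ρ[x/v](T))))) → 8
  σ[a>2](ρ[a/g]((S ∪ π[x,g](ρ[g/d](ρ[x/v](T)))))) → 5
E2 stepwise |·|:
  S → 4
  T → 4
  ρ[x/v](T) → 4
  ρ[g/d](ρ[x/v](T)) → 4
  π[x,g](ρ[g/d](ρ[x/v](T))) → 4
  (S ∪ π[x,g](ρ[g/d](ρ[x/v](T)))) → 8
  ρ[a/g]((S ∪ π[x,g](ρ[g/d](ρ[x/v](T))))) → 8
  σ[a<=2](ρ[a/g]((S ∪ π[x,g](ρ[g/d](ρ[x/v](T)))))) → 3

E1 result:
x | a
p | 3
p | 4
p | 9
r | 7
t | 7
E2 result:
x | a
s | 1
s | 2
t | 1
Witness: ('r', 7) appears 1× in E1 but 0× in E2.

no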